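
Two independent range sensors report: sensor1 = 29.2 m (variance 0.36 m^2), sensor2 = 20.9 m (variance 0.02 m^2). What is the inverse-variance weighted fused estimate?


w1 = (1/var1) / (1/var1 + 1/var2)
   = 2.7778 / (2.7778 + 50.0) = 0.0526
w2 = 1 - w1 = 0.9474
fused = w1*s1 + w2*s2 = 1.5368 + 19.8
= 21.3368 m


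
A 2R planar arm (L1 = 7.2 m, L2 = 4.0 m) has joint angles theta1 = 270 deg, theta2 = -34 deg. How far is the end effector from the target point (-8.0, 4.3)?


End effector via forward kinematics:
x = L1*cos(t1) + L2*cos(t1+t2) = -2.2368
y = L1*sin(t1) + L2*sin(t1+t2) = -10.5162
Distance to target:
d = sqrt((-8.0 - -2.2368)^2 + (4.3 - -10.5162)^2)
= sqrt(33.2148 + 219.5183)
= 15.8976 m


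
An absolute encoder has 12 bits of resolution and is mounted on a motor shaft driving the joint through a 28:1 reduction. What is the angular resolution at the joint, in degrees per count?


counts = 2^12 = 4096
effective counts at joint = 4096 * 28 = 114688
resolution = 360 / 114688
= 0.0031 deg/count


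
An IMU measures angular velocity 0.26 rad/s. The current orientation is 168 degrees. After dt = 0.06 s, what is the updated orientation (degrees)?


delta_theta = w * dt = 0.26 * 0.06 = 0.0156 rad
= 0.8938 deg
theta_new = 168 + 0.8938 = 168.8938 deg


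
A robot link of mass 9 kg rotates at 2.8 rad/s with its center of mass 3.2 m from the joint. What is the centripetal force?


F = m * omega^2 * r
= 9 * 2.8^2 * 3.2
= 9 * 7.84 * 3.2
= 225.792 N


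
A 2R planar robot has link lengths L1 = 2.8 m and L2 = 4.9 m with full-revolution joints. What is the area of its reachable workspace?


r_max = L1 + L2 = 7.7 m
r_min = |L1 - L2| = 2.1 m
Area = pi*(r_max^2 - r_min^2)
= pi*(59.29 - 4.41)
= pi * 54.88
= 172.4106 m^2


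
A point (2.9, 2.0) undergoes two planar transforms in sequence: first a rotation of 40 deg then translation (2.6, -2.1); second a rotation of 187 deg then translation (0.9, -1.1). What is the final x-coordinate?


After transform 1:
x1 = cos(40)*2.9 - sin(40)*2.0 + 2.6 = 3.536
y1 = sin(40)*2.9 + cos(40)*2.0 + -2.1 = 1.2962
After transform 2:
x2 = cos(187)*3.536 - sin(187)*1.2962 + 0.9
= -2.4516


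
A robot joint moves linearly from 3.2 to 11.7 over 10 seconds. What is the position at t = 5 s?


s = t/T = 5/10 = 0.5
p(t) = p0 + (pf-p0)*s
= 3.2 + (11.7 - 3.2) * 0.5
= 7.45


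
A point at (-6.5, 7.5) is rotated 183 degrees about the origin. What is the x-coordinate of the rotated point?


x' = x*cos(theta) - y*sin(theta)
cos(183 deg) = -0.9986, sin(183 deg) = -0.0523
x' = -6.5 * -0.9986 - 7.5 * -0.0523
= 6.4911 - -0.3925
= 6.8836


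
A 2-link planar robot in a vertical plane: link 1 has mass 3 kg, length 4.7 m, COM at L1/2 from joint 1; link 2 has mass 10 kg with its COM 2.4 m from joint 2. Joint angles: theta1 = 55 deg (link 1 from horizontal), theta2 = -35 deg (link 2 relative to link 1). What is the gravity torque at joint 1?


Horizontal distance from joint 1 to link-1 COM:
  x_c1 = (L1/2)*cos(t1) = 2.35 * 0.5736 = 1.3479 m
Horizontal distance from joint 1 to link-2 COM:
  x_c2 = L1*cos(t1) + Lc2*cos(t1+t2)
       = 4.7*0.5736 + 2.4*0.9397 = 4.9511 m
tau1 = m1*g*x_c1 + m2*g*x_c2
     = 3*9.81*1.3479 + 10*9.81*4.9511
     = 39.6688 + 485.7001
     = 525.369 Nm


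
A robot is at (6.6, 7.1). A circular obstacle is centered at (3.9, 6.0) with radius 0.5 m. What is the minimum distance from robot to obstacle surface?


center_dist = sqrt((6.6-3.9)^2 + (7.1-6.0)^2)
= sqrt(7.29 + 1.21)
= 2.9155
min_dist = center_dist - radius = 2.9155 - 0.5 = 2.4155 m


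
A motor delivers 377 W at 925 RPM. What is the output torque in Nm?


omega = 925 * 2*pi/60 = 96.8658 rad/s
tau = P / omega = 377 / 96.8658
= 3.892 Nm


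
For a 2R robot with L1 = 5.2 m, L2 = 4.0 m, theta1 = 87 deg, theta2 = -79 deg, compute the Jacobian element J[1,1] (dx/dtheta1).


J[1,1] = -L1*sin(t1) - L2*sin(t1+t2)
= -5.2*sin(87) - 4.0*sin(8)
= -5.7496


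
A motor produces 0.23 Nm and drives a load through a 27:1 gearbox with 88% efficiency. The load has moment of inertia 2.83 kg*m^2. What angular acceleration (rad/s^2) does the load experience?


tau_out = tau_motor * N * eta
= 0.23 * 27 * 0.88 = 5.4648 Nm
alpha = tau_out / I = 5.4648 / 2.83
= 1.931 rad/s^2


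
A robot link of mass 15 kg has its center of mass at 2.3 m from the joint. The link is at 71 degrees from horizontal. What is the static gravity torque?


tau = m*g*L*cos(angle)
= 15 * 9.81 * 2.3 * cos(71 deg)
= 15 * 9.81 * 2.3 * 0.3256
= 110.1869 Nm


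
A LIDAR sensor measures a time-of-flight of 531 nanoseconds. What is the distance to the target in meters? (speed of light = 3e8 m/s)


tof = 531 ns = 5.31e-07 s
dist = c * tof / 2
= 3e8 * 5.31e-07 / 2
= 79.65 m


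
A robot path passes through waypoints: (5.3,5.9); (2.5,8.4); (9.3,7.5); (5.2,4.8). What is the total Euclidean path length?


Segment lengths:
  seg1 = sqrt((-2.8)^2 + (2.5)^2) = 3.7537
  seg2 = sqrt((6.8)^2 + (-0.9)^2) = 6.8593
  seg3 = sqrt((-4.1)^2 + (-2.7)^2) = 4.9092
Total = 15.5221


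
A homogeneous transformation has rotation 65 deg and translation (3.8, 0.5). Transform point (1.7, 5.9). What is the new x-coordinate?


x' = cos(theta)*px - sin(theta)*py + tx
= 0.4226*1.7 - 0.9063*5.9 + 3.8
= -0.8288


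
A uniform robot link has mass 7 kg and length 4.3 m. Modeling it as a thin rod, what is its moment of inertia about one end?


I = (1/3) * m * L^2
= (1/3) * 7 * 4.3^2
= 0.333333 * 7 * 18.49
= 43.1433 kg*m^2


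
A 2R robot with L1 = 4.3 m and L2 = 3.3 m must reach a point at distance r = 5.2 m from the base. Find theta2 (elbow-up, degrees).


cos(theta2) = (r^2 - L1^2 - L2^2) / (2*L1*L2)
cos(theta2) = (27.04 - 18.49 - 10.89) / 28.38
cos(theta2) = -0.082452
theta2 = 94.7295 degrees


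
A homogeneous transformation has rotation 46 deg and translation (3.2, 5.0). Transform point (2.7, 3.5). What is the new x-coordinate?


x' = cos(theta)*px - sin(theta)*py + tx
= 0.6947*2.7 - 0.7193*3.5 + 3.2
= 2.5579


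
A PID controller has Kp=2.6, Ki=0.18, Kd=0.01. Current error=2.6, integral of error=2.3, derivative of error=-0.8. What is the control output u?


u = Kp*e + Ki*int(e) + Kd*de/dt
= 2.6*2.6 + 0.18*2.3 + 0.01*(-0.8)
= 6.76 + 0.414 + -0.008
= 7.166


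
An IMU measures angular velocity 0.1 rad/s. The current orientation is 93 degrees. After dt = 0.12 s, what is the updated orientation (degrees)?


delta_theta = w * dt = 0.1 * 0.12 = 0.012 rad
= 0.6875 deg
theta_new = 93 + 0.6875 = 93.6875 deg


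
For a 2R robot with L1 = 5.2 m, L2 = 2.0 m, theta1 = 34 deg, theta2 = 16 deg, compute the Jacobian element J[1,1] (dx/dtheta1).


J[1,1] = -L1*sin(t1) - L2*sin(t1+t2)
= -5.2*sin(34) - 2.0*sin(50)
= -4.4399


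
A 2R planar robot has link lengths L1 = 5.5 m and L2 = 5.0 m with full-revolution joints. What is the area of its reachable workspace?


r_max = L1 + L2 = 10.5 m
r_min = |L1 - L2| = 0.5 m
Area = pi*(r_max^2 - r_min^2)
= pi*(110.25 - 0.25)
= pi * 110.0
= 345.5752 m^2


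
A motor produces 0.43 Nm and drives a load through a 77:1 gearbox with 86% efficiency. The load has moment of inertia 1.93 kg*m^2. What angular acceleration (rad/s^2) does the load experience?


tau_out = tau_motor * N * eta
= 0.43 * 77 * 0.86 = 28.4746 Nm
alpha = tau_out / I = 28.4746 / 1.93
= 14.7537 rad/s^2


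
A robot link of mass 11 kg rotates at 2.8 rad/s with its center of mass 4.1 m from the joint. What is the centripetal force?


F = m * omega^2 * r
= 11 * 2.8^2 * 4.1
= 11 * 7.84 * 4.1
= 353.584 N


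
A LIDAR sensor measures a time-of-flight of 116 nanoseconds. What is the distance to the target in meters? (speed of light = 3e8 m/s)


tof = 116 ns = 1.16e-07 s
dist = c * tof / 2
= 3e8 * 1.16e-07 / 2
= 17.4 m


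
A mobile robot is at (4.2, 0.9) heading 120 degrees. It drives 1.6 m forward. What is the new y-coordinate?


y_new = y0 + d*sin(theta)
= 0.9 + 1.6*sin(120)
= 0.9 + 1.3856
= 2.2856


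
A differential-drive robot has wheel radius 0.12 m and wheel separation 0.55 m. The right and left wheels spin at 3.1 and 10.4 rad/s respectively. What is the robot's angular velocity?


vR = r*wR = 0.12*3.1 = 0.372 m/s
vL = r*wL = 0.12*10.4 = 1.248 m/s
v = (vR+vL)/2 = 0.81 m/s
omega = (vR-vL)/L = -1.5927 rad/s
angular velocity = -1.5927 rad/s


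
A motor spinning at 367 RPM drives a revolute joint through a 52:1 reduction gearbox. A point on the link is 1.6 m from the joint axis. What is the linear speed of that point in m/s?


omega_motor = 367 * 2*pi/60 = 38.4322 rad/s
omega_joint = omega_motor / 52 = 0.7391 rad/s
v = omega_joint * r = 0.7391 * 1.6
= 1.1825 m/s


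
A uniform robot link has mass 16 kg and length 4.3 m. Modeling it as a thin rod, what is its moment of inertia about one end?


I = (1/3) * m * L^2
= (1/3) * 16 * 4.3^2
= 0.333333 * 16 * 18.49
= 98.6133 kg*m^2


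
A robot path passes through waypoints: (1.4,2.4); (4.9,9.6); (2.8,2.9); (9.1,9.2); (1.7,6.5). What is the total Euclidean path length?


Segment lengths:
  seg1 = sqrt((3.5)^2 + (7.2)^2) = 8.0056
  seg2 = sqrt((-2.1)^2 + (-6.7)^2) = 7.0214
  seg3 = sqrt((6.3)^2 + (6.3)^2) = 8.9095
  seg4 = sqrt((-7.4)^2 + (-2.7)^2) = 7.8772
Total = 31.8137


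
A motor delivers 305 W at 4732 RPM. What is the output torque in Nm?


omega = 4732 * 2*pi/60 = 495.5339 rad/s
tau = P / omega = 305 / 495.5339
= 0.6155 Nm


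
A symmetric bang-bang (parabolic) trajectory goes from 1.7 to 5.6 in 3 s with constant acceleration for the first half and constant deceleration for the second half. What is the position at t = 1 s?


Symmetric rest-to-rest: each phase covers (pf-p0)/2 in time T/2. 0.5*a*(T/2)^2 = (pf-p0)/2 => a = 4*(pf-p0)/T^2
a = 4*(5.6-1.7)/3^2 = 1.7333
t = 1 is in the acceleration phase (t <= T/2).
p = p0 + 0.5*a*t^2 = 1.7 + 0.5*1.7333*1^2
= 2.5667


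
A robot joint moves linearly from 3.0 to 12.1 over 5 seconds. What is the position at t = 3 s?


s = t/T = 3/5 = 0.6
p(t) = p0 + (pf-p0)*s
= 3.0 + (12.1 - 3.0) * 0.6
= 8.46


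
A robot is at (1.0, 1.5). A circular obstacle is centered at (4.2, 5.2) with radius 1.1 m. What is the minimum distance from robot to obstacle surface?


center_dist = sqrt((1.0-4.2)^2 + (1.5-5.2)^2)
= sqrt(10.24 + 13.69)
= 4.8918
min_dist = center_dist - radius = 4.8918 - 1.1 = 3.7918 m


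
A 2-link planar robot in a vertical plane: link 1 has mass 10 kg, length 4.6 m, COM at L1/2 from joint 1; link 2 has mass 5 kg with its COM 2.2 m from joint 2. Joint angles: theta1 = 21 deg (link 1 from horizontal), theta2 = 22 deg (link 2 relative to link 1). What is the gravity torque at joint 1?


Horizontal distance from joint 1 to link-1 COM:
  x_c1 = (L1/2)*cos(t1) = 2.3 * 0.9336 = 2.1472 m
Horizontal distance from joint 1 to link-2 COM:
  x_c2 = L1*cos(t1) + Lc2*cos(t1+t2)
       = 4.6*0.9336 + 2.2*0.7314 = 5.9034 m
tau1 = m1*g*x_c1 + m2*g*x_c2
     = 10*9.81*2.1472 + 5*9.81*5.9034
     = 210.6438 + 289.5641
     = 500.2079 Nm


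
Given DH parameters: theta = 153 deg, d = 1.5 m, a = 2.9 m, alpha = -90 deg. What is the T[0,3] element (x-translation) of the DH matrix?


T[0,3] = a * cos(theta)
= 2.9 * cos(153 deg)
= 2.9 * -0.891
= -2.5839


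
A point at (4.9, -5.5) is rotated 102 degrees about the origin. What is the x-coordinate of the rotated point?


x' = x*cos(theta) - y*sin(theta)
cos(102 deg) = -0.2079, sin(102 deg) = 0.9781
x' = 4.9 * -0.2079 - -5.5 * 0.9781
= -1.0188 - -5.3798
= 4.361


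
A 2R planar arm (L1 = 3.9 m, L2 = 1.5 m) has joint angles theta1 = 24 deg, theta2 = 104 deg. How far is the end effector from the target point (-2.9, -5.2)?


End effector via forward kinematics:
x = L1*cos(t1) + L2*cos(t1+t2) = 2.6393
y = L1*sin(t1) + L2*sin(t1+t2) = 2.7683
Distance to target:
d = sqrt((-2.9 - 2.6393)^2 + (-5.2 - 2.7683)^2)
= sqrt(30.6842 + 63.4936)
= 9.7045 m


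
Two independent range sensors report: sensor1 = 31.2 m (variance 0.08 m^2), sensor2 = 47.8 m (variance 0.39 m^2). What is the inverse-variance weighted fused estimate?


w1 = (1/var1) / (1/var1 + 1/var2)
   = 12.5 / (12.5 + 2.5641) = 0.8298
w2 = 1 - w1 = 0.1702
fused = w1*s1 + w2*s2 = 25.8894 + 8.1362
= 34.0255 m


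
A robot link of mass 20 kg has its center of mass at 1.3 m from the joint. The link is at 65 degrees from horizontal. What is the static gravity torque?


tau = m*g*L*cos(angle)
= 20 * 9.81 * 1.3 * cos(65 deg)
= 20 * 9.81 * 1.3 * 0.4226
= 107.793 Nm


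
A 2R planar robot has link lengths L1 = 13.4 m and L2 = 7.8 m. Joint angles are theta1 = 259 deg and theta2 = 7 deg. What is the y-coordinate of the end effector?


Convert angles to radians: theta1 = 4.5204, theta2 = 0.1222
y = L1*sin(theta1) + L2*sin(theta1+theta2)
y = -13.1538 + -7.781
y = -20.9348


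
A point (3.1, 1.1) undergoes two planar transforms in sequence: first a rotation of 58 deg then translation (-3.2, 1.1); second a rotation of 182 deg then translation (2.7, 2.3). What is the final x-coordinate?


After transform 1:
x1 = cos(58)*3.1 - sin(58)*1.1 + -3.2 = -2.4901
y1 = sin(58)*3.1 + cos(58)*1.1 + 1.1 = 4.3119
After transform 2:
x2 = cos(182)*-2.4901 - sin(182)*4.3119 + 2.7
= 5.3391


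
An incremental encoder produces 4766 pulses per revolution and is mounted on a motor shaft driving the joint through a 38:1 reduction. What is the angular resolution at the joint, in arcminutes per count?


counts per rev = 4766
effective counts at joint = 4766 * 38 = 181108
resolution = 360*60 / 181108
= 0.1193 arcmin/count


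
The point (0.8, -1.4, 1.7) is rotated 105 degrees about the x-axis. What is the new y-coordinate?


Rotation about x-axis: y' = y*cos(theta) - z*sin(theta)
= -1.4 * -0.2588 - 1.7 * 0.9659
= -1.2797


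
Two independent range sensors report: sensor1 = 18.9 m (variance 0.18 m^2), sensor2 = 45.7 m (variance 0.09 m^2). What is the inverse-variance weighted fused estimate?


w1 = (1/var1) / (1/var1 + 1/var2)
   = 5.5556 / (5.5556 + 11.1111) = 0.3333
w2 = 1 - w1 = 0.6667
fused = w1*s1 + w2*s2 = 6.3 + 30.4667
= 36.7667 m


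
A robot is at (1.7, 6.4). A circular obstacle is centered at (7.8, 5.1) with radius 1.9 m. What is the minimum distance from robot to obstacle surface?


center_dist = sqrt((1.7-7.8)^2 + (6.4-5.1)^2)
= sqrt(37.21 + 1.69)
= 6.237
min_dist = center_dist - radius = 6.237 - 1.9 = 4.337 m


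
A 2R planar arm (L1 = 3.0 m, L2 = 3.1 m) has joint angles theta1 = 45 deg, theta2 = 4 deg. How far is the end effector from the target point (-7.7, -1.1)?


End effector via forward kinematics:
x = L1*cos(t1) + L2*cos(t1+t2) = 4.1551
y = L1*sin(t1) + L2*sin(t1+t2) = 4.4609
Distance to target:
d = sqrt((-7.7 - 4.1551)^2 + (-1.1 - 4.4609)^2)
= sqrt(140.5435 + 30.9238)
= 13.0946 m


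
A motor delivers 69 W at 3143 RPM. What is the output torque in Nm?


omega = 3143 * 2*pi/60 = 329.1342 rad/s
tau = P / omega = 69 / 329.1342
= 0.2096 Nm


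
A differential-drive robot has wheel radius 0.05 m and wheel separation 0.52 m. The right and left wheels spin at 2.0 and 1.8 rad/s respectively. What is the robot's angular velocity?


vR = r*wR = 0.05*2.0 = 0.1 m/s
vL = r*wL = 0.05*1.8 = 0.09 m/s
v = (vR+vL)/2 = 0.095 m/s
omega = (vR-vL)/L = 0.0192 rad/s
angular velocity = 0.0192 rad/s


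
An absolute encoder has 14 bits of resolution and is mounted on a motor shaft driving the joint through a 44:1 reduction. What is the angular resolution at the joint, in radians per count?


counts = 2^14 = 16384
effective counts at joint = 16384 * 44 = 720896
resolution = 2*pi / 720896
= 8.7158e-06 rad/count


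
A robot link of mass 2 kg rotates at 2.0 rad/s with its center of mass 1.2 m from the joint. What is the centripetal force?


F = m * omega^2 * r
= 2 * 2.0^2 * 1.2
= 2 * 4.0 * 1.2
= 9.6 N


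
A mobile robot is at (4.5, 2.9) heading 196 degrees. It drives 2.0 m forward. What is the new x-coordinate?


x_new = x0 + d*cos(theta)
= 4.5 + 2.0*cos(196)
= 4.5 + -1.9225
= 2.5775


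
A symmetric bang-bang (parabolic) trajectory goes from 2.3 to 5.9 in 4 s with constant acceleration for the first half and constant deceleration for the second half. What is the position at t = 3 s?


Symmetric rest-to-rest: each phase covers (pf-p0)/2 in time T/2. 0.5*a*(T/2)^2 = (pf-p0)/2 => a = 4*(pf-p0)/T^2
a = 4*(5.9-2.3)/4^2 = 0.9
t = 3 is in the deceleration phase (t > T/2).
p = pf - 0.5*a*(T-t)^2 = 5.9 - 0.5*0.9*1^2
= 5.45


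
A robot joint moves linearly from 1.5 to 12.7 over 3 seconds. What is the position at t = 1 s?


s = t/T = 1/3 = 0.3333
p(t) = p0 + (pf-p0)*s
= 1.5 + (12.7 - 1.5) * 0.3333
= 5.2333


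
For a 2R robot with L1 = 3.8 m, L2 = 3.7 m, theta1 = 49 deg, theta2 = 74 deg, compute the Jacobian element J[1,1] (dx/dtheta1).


J[1,1] = -L1*sin(t1) - L2*sin(t1+t2)
= -3.8*sin(49) - 3.7*sin(123)
= -5.971


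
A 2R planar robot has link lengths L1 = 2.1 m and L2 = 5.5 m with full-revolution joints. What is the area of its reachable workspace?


r_max = L1 + L2 = 7.6 m
r_min = |L1 - L2| = 3.4 m
Area = pi*(r_max^2 - r_min^2)
= pi*(57.76 - 11.56)
= pi * 46.2
= 145.1416 m^2


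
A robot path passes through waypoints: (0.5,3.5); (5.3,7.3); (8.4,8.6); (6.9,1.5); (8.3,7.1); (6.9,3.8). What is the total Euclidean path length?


Segment lengths:
  seg1 = sqrt((4.8)^2 + (3.8)^2) = 6.1221
  seg2 = sqrt((3.1)^2 + (1.3)^2) = 3.3615
  seg3 = sqrt((-1.5)^2 + (-7.1)^2) = 7.2567
  seg4 = sqrt((1.4)^2 + (5.6)^2) = 5.7723
  seg5 = sqrt((-1.4)^2 + (-3.3)^2) = 3.5847
Total = 26.0974


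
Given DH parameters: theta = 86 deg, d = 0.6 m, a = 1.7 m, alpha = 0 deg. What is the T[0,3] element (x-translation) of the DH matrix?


T[0,3] = a * cos(theta)
= 1.7 * cos(86 deg)
= 1.7 * 0.0698
= 0.1186


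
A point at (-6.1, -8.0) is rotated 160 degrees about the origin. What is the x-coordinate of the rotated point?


x' = x*cos(theta) - y*sin(theta)
cos(160 deg) = -0.9397, sin(160 deg) = 0.342
x' = -6.1 * -0.9397 - -8.0 * 0.342
= 5.7321 - -2.7362
= 8.4683


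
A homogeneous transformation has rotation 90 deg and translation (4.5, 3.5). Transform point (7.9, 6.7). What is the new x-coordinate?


x' = cos(theta)*px - sin(theta)*py + tx
= 0.0*7.9 - 1.0*6.7 + 4.5
= -2.2


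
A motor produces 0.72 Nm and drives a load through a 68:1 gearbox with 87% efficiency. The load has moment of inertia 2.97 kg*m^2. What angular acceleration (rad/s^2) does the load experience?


tau_out = tau_motor * N * eta
= 0.72 * 68 * 0.87 = 42.5952 Nm
alpha = tau_out / I = 42.5952 / 2.97
= 14.3418 rad/s^2


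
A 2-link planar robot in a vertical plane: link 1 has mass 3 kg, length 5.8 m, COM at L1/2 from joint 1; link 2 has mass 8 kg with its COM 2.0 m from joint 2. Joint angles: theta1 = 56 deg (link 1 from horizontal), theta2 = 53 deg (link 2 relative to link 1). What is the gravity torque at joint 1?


Horizontal distance from joint 1 to link-1 COM:
  x_c1 = (L1/2)*cos(t1) = 2.9 * 0.5592 = 1.6217 m
Horizontal distance from joint 1 to link-2 COM:
  x_c2 = L1*cos(t1) + Lc2*cos(t1+t2)
       = 5.8*0.5592 + 2.0*-0.3256 = 2.5922 m
tau1 = m1*g*x_c1 + m2*g*x_c2
     = 3*9.81*1.6217 + 8*9.81*2.5922
     = 47.7254 + 203.4345
     = 251.1599 Nm


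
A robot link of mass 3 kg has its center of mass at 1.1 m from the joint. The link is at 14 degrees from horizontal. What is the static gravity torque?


tau = m*g*L*cos(angle)
= 3 * 9.81 * 1.1 * cos(14 deg)
= 3 * 9.81 * 1.1 * 0.9703
= 31.4114 Nm


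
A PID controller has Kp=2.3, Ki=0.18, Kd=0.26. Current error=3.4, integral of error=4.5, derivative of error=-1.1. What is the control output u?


u = Kp*e + Ki*int(e) + Kd*de/dt
= 2.3*3.4 + 0.18*4.5 + 0.26*(-1.1)
= 7.82 + 0.81 + -0.286
= 8.344


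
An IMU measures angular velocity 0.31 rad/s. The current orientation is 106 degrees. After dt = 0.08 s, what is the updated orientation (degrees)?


delta_theta = w * dt = 0.31 * 0.08 = 0.0248 rad
= 1.4209 deg
theta_new = 106 + 1.4209 = 107.4209 deg


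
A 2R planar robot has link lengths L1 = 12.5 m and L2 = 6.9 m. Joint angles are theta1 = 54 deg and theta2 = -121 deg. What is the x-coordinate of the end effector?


Convert angles to radians: theta1 = 0.9425, theta2 = -2.1118
x = L1*cos(theta1) + L2*cos(theta1+theta2)
x = 7.3473 + 2.696
x = 10.0434


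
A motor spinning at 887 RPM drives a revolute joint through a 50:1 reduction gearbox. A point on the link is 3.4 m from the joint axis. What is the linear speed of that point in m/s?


omega_motor = 887 * 2*pi/60 = 92.8864 rad/s
omega_joint = omega_motor / 50 = 1.8577 rad/s
v = omega_joint * r = 1.8577 * 3.4
= 6.3163 m/s


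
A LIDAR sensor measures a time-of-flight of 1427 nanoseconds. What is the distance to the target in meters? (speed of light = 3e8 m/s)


tof = 1427 ns = 1.427e-06 s
dist = c * tof / 2
= 3e8 * 1.427e-06 / 2
= 214.05 m


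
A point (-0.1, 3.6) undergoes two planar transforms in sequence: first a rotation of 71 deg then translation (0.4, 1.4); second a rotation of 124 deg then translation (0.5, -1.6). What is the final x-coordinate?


After transform 1:
x1 = cos(71)*-0.1 - sin(71)*3.6 + 0.4 = -3.0364
y1 = sin(71)*-0.1 + cos(71)*3.6 + 1.4 = 2.4775
After transform 2:
x2 = cos(124)*-3.0364 - sin(124)*2.4775 + 0.5
= 0.144


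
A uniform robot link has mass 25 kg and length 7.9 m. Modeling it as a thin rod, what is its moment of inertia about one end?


I = (1/3) * m * L^2
= (1/3) * 25 * 7.9^2
= 0.333333 * 25 * 62.41
= 520.0833 kg*m^2


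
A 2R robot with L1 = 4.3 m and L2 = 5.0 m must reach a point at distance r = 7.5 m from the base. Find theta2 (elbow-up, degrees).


cos(theta2) = (r^2 - L1^2 - L2^2) / (2*L1*L2)
cos(theta2) = (56.25 - 18.49 - 25.0) / 43.0
cos(theta2) = 0.296744
theta2 = 72.7378 degrees


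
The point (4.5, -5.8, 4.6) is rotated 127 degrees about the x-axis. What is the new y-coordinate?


Rotation about x-axis: y' = y*cos(theta) - z*sin(theta)
= -5.8 * -0.6018 - 4.6 * 0.7986
= -0.1832


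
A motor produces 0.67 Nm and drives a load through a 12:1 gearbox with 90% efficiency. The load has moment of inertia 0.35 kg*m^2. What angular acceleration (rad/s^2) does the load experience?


tau_out = tau_motor * N * eta
= 0.67 * 12 * 0.9 = 7.236 Nm
alpha = tau_out / I = 7.236 / 0.35
= 20.6743 rad/s^2


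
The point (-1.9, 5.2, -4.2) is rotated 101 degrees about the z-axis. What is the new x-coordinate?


Rotation about z-axis: x' = x*cos(theta) - y*sin(theta)
= -1.9 * -0.1908 - 5.2 * 0.9816
= -4.7419


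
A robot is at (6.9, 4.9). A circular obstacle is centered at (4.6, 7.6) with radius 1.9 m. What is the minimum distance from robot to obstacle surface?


center_dist = sqrt((6.9-4.6)^2 + (4.9-7.6)^2)
= sqrt(5.29 + 7.29)
= 3.5468
min_dist = center_dist - radius = 3.5468 - 1.9 = 1.6468 m


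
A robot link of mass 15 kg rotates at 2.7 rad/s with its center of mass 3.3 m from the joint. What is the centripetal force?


F = m * omega^2 * r
= 15 * 2.7^2 * 3.3
= 15 * 7.29 * 3.3
= 360.855 N


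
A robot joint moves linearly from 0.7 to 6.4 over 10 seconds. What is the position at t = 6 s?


s = t/T = 6/10 = 0.6
p(t) = p0 + (pf-p0)*s
= 0.7 + (6.4 - 0.7) * 0.6
= 4.12


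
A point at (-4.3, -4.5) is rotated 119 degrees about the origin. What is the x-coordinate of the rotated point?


x' = x*cos(theta) - y*sin(theta)
cos(119 deg) = -0.4848, sin(119 deg) = 0.8746
x' = -4.3 * -0.4848 - -4.5 * 0.8746
= 2.0847 - -3.9358
= 6.0205


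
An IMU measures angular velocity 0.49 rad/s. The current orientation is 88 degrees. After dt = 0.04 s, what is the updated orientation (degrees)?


delta_theta = w * dt = 0.49 * 0.04 = 0.0196 rad
= 1.123 deg
theta_new = 88 + 1.123 = 89.123 deg


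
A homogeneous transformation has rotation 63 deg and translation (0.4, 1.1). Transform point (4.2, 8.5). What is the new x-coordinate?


x' = cos(theta)*px - sin(theta)*py + tx
= 0.454*4.2 - 0.891*8.5 + 0.4
= -5.2668


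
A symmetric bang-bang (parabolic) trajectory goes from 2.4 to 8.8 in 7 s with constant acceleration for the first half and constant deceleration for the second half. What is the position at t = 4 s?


Symmetric rest-to-rest: each phase covers (pf-p0)/2 in time T/2. 0.5*a*(T/2)^2 = (pf-p0)/2 => a = 4*(pf-p0)/T^2
a = 4*(8.8-2.4)/7^2 = 0.5224
t = 4 is in the deceleration phase (t > T/2).
p = pf - 0.5*a*(T-t)^2 = 8.8 - 0.5*0.5224*3^2
= 6.449


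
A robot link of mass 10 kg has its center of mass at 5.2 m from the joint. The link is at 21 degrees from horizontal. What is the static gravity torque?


tau = m*g*L*cos(angle)
= 10 * 9.81 * 5.2 * cos(21 deg)
= 10 * 9.81 * 5.2 * 0.9336
= 476.238 Nm


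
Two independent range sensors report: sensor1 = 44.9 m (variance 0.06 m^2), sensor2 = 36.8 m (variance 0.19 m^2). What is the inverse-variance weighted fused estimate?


w1 = (1/var1) / (1/var1 + 1/var2)
   = 16.6667 / (16.6667 + 5.2632) = 0.76
w2 = 1 - w1 = 0.24
fused = w1*s1 + w2*s2 = 34.124 + 8.832
= 42.956 m


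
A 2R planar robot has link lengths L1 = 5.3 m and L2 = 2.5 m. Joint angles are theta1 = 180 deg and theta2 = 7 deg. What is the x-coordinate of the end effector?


Convert angles to radians: theta1 = 3.1416, theta2 = 0.1222
x = L1*cos(theta1) + L2*cos(theta1+theta2)
x = -5.3 + -2.4814
x = -7.7814


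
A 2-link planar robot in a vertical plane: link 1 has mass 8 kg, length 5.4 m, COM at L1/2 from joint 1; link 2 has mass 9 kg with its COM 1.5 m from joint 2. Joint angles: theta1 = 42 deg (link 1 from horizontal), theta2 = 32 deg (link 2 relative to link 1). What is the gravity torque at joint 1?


Horizontal distance from joint 1 to link-1 COM:
  x_c1 = (L1/2)*cos(t1) = 2.7 * 0.7431 = 2.0065 m
Horizontal distance from joint 1 to link-2 COM:
  x_c2 = L1*cos(t1) + Lc2*cos(t1+t2)
       = 5.4*0.7431 + 1.5*0.2756 = 4.4264 m
tau1 = m1*g*x_c1 + m2*g*x_c2
     = 8*9.81*2.0065 + 9*9.81*4.4264
     = 157.4694 + 390.8102
     = 548.2796 Nm


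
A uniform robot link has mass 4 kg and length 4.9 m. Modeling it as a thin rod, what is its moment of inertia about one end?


I = (1/3) * m * L^2
= (1/3) * 4 * 4.9^2
= 0.333333 * 4 * 24.01
= 32.0133 kg*m^2


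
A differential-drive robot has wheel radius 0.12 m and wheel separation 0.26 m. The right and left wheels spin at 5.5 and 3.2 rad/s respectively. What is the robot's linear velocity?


vR = r*wR = 0.12*5.5 = 0.66 m/s
vL = r*wL = 0.12*3.2 = 0.384 m/s
v = (vR+vL)/2 = 0.522 m/s
omega = (vR-vL)/L = 1.0615 rad/s
linear velocity = 0.522 m/s


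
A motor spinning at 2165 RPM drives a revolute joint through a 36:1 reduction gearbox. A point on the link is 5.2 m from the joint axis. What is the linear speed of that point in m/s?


omega_motor = 2165 * 2*pi/60 = 226.7183 rad/s
omega_joint = omega_motor / 36 = 6.2977 rad/s
v = omega_joint * r = 6.2977 * 5.2
= 32.7482 m/s


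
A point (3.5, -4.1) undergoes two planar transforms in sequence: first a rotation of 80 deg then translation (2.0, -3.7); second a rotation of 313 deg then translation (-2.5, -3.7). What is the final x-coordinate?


After transform 1:
x1 = cos(80)*3.5 - sin(80)*-4.1 + 2.0 = 6.6455
y1 = sin(80)*3.5 + cos(80)*-4.1 + -3.7 = -0.9651
After transform 2:
x2 = cos(313)*6.6455 - sin(313)*-0.9651 + -2.5
= 1.3264


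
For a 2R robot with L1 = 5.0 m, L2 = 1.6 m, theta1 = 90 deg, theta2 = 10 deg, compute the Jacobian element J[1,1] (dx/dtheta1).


J[1,1] = -L1*sin(t1) - L2*sin(t1+t2)
= -5.0*sin(90) - 1.6*sin(100)
= -6.5757


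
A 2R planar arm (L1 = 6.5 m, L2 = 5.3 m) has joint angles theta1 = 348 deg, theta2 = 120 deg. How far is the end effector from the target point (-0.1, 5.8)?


End effector via forward kinematics:
x = L1*cos(t1) + L2*cos(t1+t2) = 4.7202
y = L1*sin(t1) + L2*sin(t1+t2) = 3.6892
Distance to target:
d = sqrt((-0.1 - 4.7202)^2 + (5.8 - 3.6892)^2)
= sqrt(23.234 + 4.4556)
= 5.2621 m


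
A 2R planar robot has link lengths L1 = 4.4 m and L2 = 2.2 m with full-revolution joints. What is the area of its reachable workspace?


r_max = L1 + L2 = 6.6 m
r_min = |L1 - L2| = 2.2 m
Area = pi*(r_max^2 - r_min^2)
= pi*(43.56 - 4.84)
= pi * 38.72
= 121.6425 m^2


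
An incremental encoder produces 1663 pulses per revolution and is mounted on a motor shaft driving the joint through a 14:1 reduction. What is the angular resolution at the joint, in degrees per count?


counts per rev = 1663
effective counts at joint = 1663 * 14 = 23282
resolution = 360 / 23282
= 0.0155 deg/count


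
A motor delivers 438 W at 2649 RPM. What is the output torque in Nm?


omega = 2649 * 2*pi/60 = 277.4026 rad/s
tau = P / omega = 438 / 277.4026
= 1.5789 Nm


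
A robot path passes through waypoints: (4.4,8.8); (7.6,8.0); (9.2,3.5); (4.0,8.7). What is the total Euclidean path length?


Segment lengths:
  seg1 = sqrt((3.2)^2 + (-0.8)^2) = 3.2985
  seg2 = sqrt((1.6)^2 + (-4.5)^2) = 4.776
  seg3 = sqrt((-5.2)^2 + (5.2)^2) = 7.3539
Total = 15.4284


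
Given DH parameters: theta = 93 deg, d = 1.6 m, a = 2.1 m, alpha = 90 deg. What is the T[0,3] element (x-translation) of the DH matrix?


T[0,3] = a * cos(theta)
= 2.1 * cos(93 deg)
= 2.1 * -0.0523
= -0.1099


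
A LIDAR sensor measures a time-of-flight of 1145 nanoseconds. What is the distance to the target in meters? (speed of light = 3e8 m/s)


tof = 1145 ns = 1.145e-06 s
dist = c * tof / 2
= 3e8 * 1.145e-06 / 2
= 171.75 m


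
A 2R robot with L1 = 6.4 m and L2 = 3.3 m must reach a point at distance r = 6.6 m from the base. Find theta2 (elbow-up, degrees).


cos(theta2) = (r^2 - L1^2 - L2^2) / (2*L1*L2)
cos(theta2) = (43.56 - 40.96 - 10.89) / 42.24
cos(theta2) = -0.196259
theta2 = 101.3183 degrees


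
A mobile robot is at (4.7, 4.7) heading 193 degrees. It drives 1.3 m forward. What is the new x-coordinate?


x_new = x0 + d*cos(theta)
= 4.7 + 1.3*cos(193)
= 4.7 + -1.2667
= 3.4333


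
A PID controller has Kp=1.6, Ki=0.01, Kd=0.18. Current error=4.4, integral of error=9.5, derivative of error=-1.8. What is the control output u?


u = Kp*e + Ki*int(e) + Kd*de/dt
= 1.6*4.4 + 0.01*9.5 + 0.18*(-1.8)
= 7.04 + 0.095 + -0.324
= 6.811


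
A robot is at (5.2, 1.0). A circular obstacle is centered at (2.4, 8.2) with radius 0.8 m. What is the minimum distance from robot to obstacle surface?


center_dist = sqrt((5.2-2.4)^2 + (1.0-8.2)^2)
= sqrt(7.84 + 51.84)
= 7.7253
min_dist = center_dist - radius = 7.7253 - 0.8 = 6.9253 m


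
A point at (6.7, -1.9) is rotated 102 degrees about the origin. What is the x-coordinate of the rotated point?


x' = x*cos(theta) - y*sin(theta)
cos(102 deg) = -0.2079, sin(102 deg) = 0.9781
x' = 6.7 * -0.2079 - -1.9 * 0.9781
= -1.393 - -1.8585
= 0.4655


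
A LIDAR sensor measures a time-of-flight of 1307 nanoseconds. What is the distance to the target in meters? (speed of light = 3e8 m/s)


tof = 1307 ns = 1.307e-06 s
dist = c * tof / 2
= 3e8 * 1.307e-06 / 2
= 196.05 m


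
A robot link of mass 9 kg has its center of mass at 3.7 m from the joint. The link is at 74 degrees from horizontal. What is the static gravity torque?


tau = m*g*L*cos(angle)
= 9 * 9.81 * 3.7 * cos(74 deg)
= 9 * 9.81 * 3.7 * 0.2756
= 90.0433 Nm


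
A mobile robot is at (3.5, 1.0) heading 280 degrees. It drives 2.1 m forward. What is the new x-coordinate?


x_new = x0 + d*cos(theta)
= 3.5 + 2.1*cos(280)
= 3.5 + 0.3647
= 3.8647


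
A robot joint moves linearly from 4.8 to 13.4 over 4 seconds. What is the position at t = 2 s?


s = t/T = 2/4 = 0.5
p(t) = p0 + (pf-p0)*s
= 4.8 + (13.4 - 4.8) * 0.5
= 9.1


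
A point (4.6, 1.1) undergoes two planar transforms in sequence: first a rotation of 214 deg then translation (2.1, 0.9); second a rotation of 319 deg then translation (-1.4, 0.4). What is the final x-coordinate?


After transform 1:
x1 = cos(214)*4.6 - sin(214)*1.1 + 2.1 = -1.0985
y1 = sin(214)*4.6 + cos(214)*1.1 + 0.9 = -2.5842
After transform 2:
x2 = cos(319)*-1.0985 - sin(319)*-2.5842 + -1.4
= -3.9244


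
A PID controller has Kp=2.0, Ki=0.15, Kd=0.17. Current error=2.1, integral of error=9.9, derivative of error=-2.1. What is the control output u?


u = Kp*e + Ki*int(e) + Kd*de/dt
= 2.0*2.1 + 0.15*9.9 + 0.17*(-2.1)
= 4.2 + 1.485 + -0.357
= 5.328


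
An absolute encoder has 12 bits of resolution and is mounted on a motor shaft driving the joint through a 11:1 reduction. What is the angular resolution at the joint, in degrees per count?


counts = 2^12 = 4096
effective counts at joint = 4096 * 11 = 45056
resolution = 360 / 45056
= 0.008 deg/count


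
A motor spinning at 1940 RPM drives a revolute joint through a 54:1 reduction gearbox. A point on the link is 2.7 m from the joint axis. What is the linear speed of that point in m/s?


omega_motor = 1940 * 2*pi/60 = 203.1563 rad/s
omega_joint = omega_motor / 54 = 3.7622 rad/s
v = omega_joint * r = 3.7622 * 2.7
= 10.1578 m/s


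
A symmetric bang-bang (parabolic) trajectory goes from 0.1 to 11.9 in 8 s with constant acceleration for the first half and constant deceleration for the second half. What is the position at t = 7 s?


Symmetric rest-to-rest: each phase covers (pf-p0)/2 in time T/2. 0.5*a*(T/2)^2 = (pf-p0)/2 => a = 4*(pf-p0)/T^2
a = 4*(11.9-0.1)/8^2 = 0.7375
t = 7 is in the deceleration phase (t > T/2).
p = pf - 0.5*a*(T-t)^2 = 11.9 - 0.5*0.7375*1^2
= 11.5312


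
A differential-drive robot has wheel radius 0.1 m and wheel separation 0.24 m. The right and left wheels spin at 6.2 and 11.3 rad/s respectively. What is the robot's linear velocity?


vR = r*wR = 0.1*6.2 = 0.62 m/s
vL = r*wL = 0.1*11.3 = 1.13 m/s
v = (vR+vL)/2 = 0.875 m/s
omega = (vR-vL)/L = -2.125 rad/s
linear velocity = 0.875 m/s


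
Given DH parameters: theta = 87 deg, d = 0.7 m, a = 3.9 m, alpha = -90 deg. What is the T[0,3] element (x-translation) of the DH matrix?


T[0,3] = a * cos(theta)
= 3.9 * cos(87 deg)
= 3.9 * 0.0523
= 0.2041


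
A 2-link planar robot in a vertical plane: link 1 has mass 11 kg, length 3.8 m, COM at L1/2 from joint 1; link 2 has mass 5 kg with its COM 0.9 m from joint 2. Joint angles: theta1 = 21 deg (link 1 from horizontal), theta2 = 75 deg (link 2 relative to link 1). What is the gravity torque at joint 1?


Horizontal distance from joint 1 to link-1 COM:
  x_c1 = (L1/2)*cos(t1) = 1.9 * 0.9336 = 1.7738 m
Horizontal distance from joint 1 to link-2 COM:
  x_c2 = L1*cos(t1) + Lc2*cos(t1+t2)
       = 3.8*0.9336 + 0.9*-0.1045 = 3.4535 m
tau1 = m1*g*x_c1 + m2*g*x_c2
     = 11*9.81*1.7738 + 5*9.81*3.4535
     = 191.4111 + 169.3956
     = 360.8067 Nm


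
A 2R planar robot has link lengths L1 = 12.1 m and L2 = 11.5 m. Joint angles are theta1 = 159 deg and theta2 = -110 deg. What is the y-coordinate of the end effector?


Convert angles to radians: theta1 = 2.7751, theta2 = -1.9199
y = L1*sin(theta1) + L2*sin(theta1+theta2)
y = 4.3363 + 8.6792
y = 13.0154


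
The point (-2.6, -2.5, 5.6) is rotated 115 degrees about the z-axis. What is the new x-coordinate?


Rotation about z-axis: x' = x*cos(theta) - y*sin(theta)
= -2.6 * -0.4226 - -2.5 * 0.9063
= 3.3646


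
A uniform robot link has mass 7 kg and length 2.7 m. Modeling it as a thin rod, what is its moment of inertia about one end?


I = (1/3) * m * L^2
= (1/3) * 7 * 2.7^2
= 0.333333 * 7 * 7.29
= 17.01 kg*m^2


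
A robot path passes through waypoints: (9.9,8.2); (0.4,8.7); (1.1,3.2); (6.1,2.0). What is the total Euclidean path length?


Segment lengths:
  seg1 = sqrt((-9.5)^2 + (0.5)^2) = 9.5131
  seg2 = sqrt((0.7)^2 + (-5.5)^2) = 5.5444
  seg3 = sqrt((5.0)^2 + (-1.2)^2) = 5.142
Total = 20.1995


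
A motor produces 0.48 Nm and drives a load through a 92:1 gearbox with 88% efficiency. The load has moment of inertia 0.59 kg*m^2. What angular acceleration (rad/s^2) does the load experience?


tau_out = tau_motor * N * eta
= 0.48 * 92 * 0.88 = 38.8608 Nm
alpha = tau_out / I = 38.8608 / 0.59
= 65.8658 rad/s^2


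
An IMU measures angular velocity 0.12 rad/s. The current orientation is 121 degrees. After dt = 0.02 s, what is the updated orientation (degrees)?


delta_theta = w * dt = 0.12 * 0.02 = 0.0024 rad
= 0.1375 deg
theta_new = 121 + 0.1375 = 121.1375 deg


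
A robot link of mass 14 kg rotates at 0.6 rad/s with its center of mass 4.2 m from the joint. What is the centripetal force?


F = m * omega^2 * r
= 14 * 0.6^2 * 4.2
= 14 * 0.36 * 4.2
= 21.168 N


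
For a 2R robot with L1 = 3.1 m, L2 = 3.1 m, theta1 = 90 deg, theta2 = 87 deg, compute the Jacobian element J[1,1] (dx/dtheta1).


J[1,1] = -L1*sin(t1) - L2*sin(t1+t2)
= -3.1*sin(90) - 3.1*sin(177)
= -3.2622


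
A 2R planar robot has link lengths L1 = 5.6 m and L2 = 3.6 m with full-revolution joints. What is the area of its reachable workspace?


r_max = L1 + L2 = 9.2 m
r_min = |L1 - L2| = 2.0 m
Area = pi*(r_max^2 - r_min^2)
= pi*(84.64 - 4.0)
= pi * 80.64
= 253.338 m^2


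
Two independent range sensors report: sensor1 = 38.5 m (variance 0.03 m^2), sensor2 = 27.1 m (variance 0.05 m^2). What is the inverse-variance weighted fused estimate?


w1 = (1/var1) / (1/var1 + 1/var2)
   = 33.3333 / (33.3333 + 20.0) = 0.625
w2 = 1 - w1 = 0.375
fused = w1*s1 + w2*s2 = 24.0625 + 10.1625
= 34.225 m


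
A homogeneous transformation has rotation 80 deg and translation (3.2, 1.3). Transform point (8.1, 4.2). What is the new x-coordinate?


x' = cos(theta)*px - sin(theta)*py + tx
= 0.1736*8.1 - 0.9848*4.2 + 3.2
= 0.4704


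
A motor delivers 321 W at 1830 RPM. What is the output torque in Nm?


omega = 1830 * 2*pi/60 = 191.6372 rad/s
tau = P / omega = 321 / 191.6372
= 1.675 Nm


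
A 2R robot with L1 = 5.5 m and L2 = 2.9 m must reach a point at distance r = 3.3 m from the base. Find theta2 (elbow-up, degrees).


cos(theta2) = (r^2 - L1^2 - L2^2) / (2*L1*L2)
cos(theta2) = (10.89 - 30.25 - 8.41) / 31.9
cos(theta2) = -0.870533
theta2 = 150.5206 degrees


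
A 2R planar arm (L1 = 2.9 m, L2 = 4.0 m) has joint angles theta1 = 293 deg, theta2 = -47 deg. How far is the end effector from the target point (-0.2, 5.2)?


End effector via forward kinematics:
x = L1*cos(t1) + L2*cos(t1+t2) = -0.4938
y = L1*sin(t1) + L2*sin(t1+t2) = -6.3236
Distance to target:
d = sqrt((-0.2 - -0.4938)^2 + (5.2 - -6.3236)^2)
= sqrt(0.0863 + 132.7944)
= 11.5274 m


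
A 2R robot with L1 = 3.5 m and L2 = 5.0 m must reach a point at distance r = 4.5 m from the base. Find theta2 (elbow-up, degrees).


cos(theta2) = (r^2 - L1^2 - L2^2) / (2*L1*L2)
cos(theta2) = (20.25 - 12.25 - 25.0) / 35.0
cos(theta2) = -0.485714
theta2 = 119.0593 degrees


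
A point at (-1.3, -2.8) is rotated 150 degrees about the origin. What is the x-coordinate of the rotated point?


x' = x*cos(theta) - y*sin(theta)
cos(150 deg) = -0.866, sin(150 deg) = 0.5
x' = -1.3 * -0.866 - -2.8 * 0.5
= 1.1258 - -1.4
= 2.5258


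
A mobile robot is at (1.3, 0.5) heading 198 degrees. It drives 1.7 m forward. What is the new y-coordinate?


y_new = y0 + d*sin(theta)
= 0.5 + 1.7*sin(198)
= 0.5 + -0.5253
= -0.0253


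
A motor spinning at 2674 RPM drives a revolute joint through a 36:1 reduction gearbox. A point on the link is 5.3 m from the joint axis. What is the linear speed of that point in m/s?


omega_motor = 2674 * 2*pi/60 = 280.0206 rad/s
omega_joint = omega_motor / 36 = 7.7784 rad/s
v = omega_joint * r = 7.7784 * 5.3
= 41.2253 m/s


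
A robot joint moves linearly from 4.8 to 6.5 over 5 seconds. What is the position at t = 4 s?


s = t/T = 4/5 = 0.8
p(t) = p0 + (pf-p0)*s
= 4.8 + (6.5 - 4.8) * 0.8
= 6.16


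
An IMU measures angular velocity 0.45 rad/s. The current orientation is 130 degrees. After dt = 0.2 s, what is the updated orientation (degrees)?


delta_theta = w * dt = 0.45 * 0.2 = 0.09 rad
= 5.1566 deg
theta_new = 130 + 5.1566 = 135.1566 deg


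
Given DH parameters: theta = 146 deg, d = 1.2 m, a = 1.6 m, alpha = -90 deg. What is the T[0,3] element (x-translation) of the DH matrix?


T[0,3] = a * cos(theta)
= 1.6 * cos(146 deg)
= 1.6 * -0.829
= -1.3265
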